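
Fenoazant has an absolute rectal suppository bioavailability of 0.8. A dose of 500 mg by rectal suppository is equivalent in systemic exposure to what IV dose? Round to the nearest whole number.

Systemic exposure from an extravascular dose = F × D_ev, so the equivalent IV dose is F × D_ev.
D_iv = F × D_ev = 0.8 × 500 = 400 mg

D_iv = 400 mg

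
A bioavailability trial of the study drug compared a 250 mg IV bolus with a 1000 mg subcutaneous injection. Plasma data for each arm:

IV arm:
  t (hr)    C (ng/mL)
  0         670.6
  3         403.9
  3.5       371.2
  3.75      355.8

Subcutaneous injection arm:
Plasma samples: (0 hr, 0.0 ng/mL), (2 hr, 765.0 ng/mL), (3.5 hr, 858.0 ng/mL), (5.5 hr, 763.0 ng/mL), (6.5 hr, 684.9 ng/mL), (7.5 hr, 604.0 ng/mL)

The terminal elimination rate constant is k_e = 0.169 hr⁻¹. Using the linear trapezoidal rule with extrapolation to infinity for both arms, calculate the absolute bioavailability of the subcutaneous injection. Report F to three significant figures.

F = 0.534

Trapezoidal AUC_0→3.75 (IV):
  [0→3]: (670.6+403.9)/2 × 3 = 1611.75
  [3→3.5]: (403.9+371.2)/2 × 0.5 = 193.775
  [3.5→3.75]: (371.2+355.8)/2 × 0.25 = 90.875
  Sum = 1896.4 ng/mL·hr
IV tail: 355.8/0.169 = 2105.325; AUC_iv,0→∞ = 1896.4 + 2105.325 = 4001.725 ng/mL·hr
Trapezoidal AUC_0→7.5 (subcutaneous injection):
  [0→2]: (0.0+765.0)/2 × 2 = 765.0
  [2→3.5]: (765.0+858.0)/2 × 1.5 = 1217.25
  [3.5→5.5]: (858.0+763.0)/2 × 2 = 1621.0
  [5.5→6.5]: (763.0+684.9)/2 × 1 = 723.95
  [6.5→7.5]: (684.9+604.0)/2 × 1 = 644.45
  Sum = 4971.65 ng/mL·hr
subcutaneous injection tail: 604.0/0.169 = 3573.964; AUC_ev,0→∞ = 4971.65 + 3573.964 = 8545.614 ng/mL·hr
F = (AUC_ev/D_ev)/(AUC_iv/D_iv) = (8545.614/1000)/(4001.725/250) = 8.545614/16.0069 = 0.5339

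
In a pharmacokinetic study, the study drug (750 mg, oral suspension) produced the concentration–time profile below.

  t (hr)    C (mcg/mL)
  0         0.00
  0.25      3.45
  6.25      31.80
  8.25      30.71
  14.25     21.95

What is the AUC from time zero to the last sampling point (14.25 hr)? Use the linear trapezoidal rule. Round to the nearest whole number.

Trapezoidal AUC_0→14.25:
  [0→0.25]: (0.00+3.45)/2 × 0.25 = 0.43125
  [0.25→6.25]: (3.45+31.80)/2 × 6 = 105.75
  [6.25→8.25]: (31.80+30.71)/2 × 2 = 62.51
  [8.25→14.25]: (30.71+21.95)/2 × 6 = 157.98
  Sum = 326.67125 mcg/mL·hr

AUC = 327 mcg/mL·hr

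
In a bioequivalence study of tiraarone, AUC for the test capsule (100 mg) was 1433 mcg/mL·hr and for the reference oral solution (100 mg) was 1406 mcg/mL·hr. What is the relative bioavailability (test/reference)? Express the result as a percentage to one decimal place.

F_rel = (AUC_test/D_test) / (AUC_ref/D_ref)
      = (1433/100) / (1406/100)
      = 14.33 / 14.06 = 1.0192 = 101.92%

F_rel = 101.9%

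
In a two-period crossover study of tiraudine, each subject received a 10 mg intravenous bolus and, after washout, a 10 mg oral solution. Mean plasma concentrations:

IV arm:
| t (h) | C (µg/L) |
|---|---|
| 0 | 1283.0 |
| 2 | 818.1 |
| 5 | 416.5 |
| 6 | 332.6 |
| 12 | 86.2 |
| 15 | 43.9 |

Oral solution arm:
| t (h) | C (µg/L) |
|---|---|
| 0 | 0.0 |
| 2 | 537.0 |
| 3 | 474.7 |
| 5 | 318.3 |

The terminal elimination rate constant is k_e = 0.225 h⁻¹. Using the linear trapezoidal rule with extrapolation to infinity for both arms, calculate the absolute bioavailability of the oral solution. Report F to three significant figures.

F = 0.544

Trapezoidal AUC_0→15 (IV):
  [0→2]: (1283.0+818.1)/2 × 2 = 2101.1
  [2→5]: (818.1+416.5)/2 × 3 = 1851.9
  [5→6]: (416.5+332.6)/2 × 1 = 374.55
  [6→12]: (332.6+86.2)/2 × 6 = 1256.4
  [12→15]: (86.2+43.9)/2 × 3 = 195.15
  Sum = 5779.1 µg/L·h
IV tail: 43.9/0.225 = 195.111; AUC_iv,0→∞ = 5779.1 + 195.111 = 5974.211 µg/L·h
Trapezoidal AUC_0→5 (oral solution):
  [0→2]: (0.0+537.0)/2 × 2 = 537.0
  [2→3]: (537.0+474.7)/2 × 1 = 505.85
  [3→5]: (474.7+318.3)/2 × 2 = 793.0
  Sum = 1835.85 µg/L·h
oral solution tail: 318.3/0.225 = 1414.667; AUC_ev,0→∞ = 1835.85 + 1414.667 = 3250.517 µg/L·h
F = (AUC_ev/D_ev)/(AUC_iv/D_iv) = (3250.517/10)/(5974.211/10) = 325.0517/597.4211 = 0.5441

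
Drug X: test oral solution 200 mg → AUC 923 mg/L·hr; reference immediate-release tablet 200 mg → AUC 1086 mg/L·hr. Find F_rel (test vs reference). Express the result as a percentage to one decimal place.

F_rel = (AUC_test/D_test) / (AUC_ref/D_ref)
      = (923/200) / (1086/200)
      = 4.615 / 5.43 = 0.8499 = 84.99%

F_rel = 85.0%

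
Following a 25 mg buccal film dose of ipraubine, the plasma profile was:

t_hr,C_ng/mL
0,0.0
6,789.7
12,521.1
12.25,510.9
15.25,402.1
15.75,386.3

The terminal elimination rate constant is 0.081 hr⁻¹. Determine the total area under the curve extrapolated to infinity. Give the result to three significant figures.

Trapezoidal AUC_0→15.75:
  [0→6]: (0.0+789.7)/2 × 6 = 2369.1
  [6→12]: (789.7+521.1)/2 × 6 = 3932.4
  [12→12.25]: (521.1+510.9)/2 × 0.25 = 129.0
  [12.25→15.25]: (510.9+402.1)/2 × 3 = 1369.5
  [15.25→15.75]: (402.1+386.3)/2 × 0.5 = 197.1
  Sum = 7997.1 ng/mL·hr
Extrapolated tail: C_last / k_e = 386.3 / 0.081 = 4769.136
AUC_0→∞ = 7997.1 + 4769.136 = 12766.236 ng/mL·hr

AUC = 12800 ng/mL·hr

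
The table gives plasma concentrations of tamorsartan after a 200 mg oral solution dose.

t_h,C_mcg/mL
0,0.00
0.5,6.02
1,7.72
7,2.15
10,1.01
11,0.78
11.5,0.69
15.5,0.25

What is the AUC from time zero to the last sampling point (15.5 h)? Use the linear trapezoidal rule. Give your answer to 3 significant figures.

Trapezoidal AUC_0→15.5:
  [0→0.5]: (0.00+6.02)/2 × 0.5 = 1.505
  [0.5→1]: (6.02+7.72)/2 × 0.5 = 3.435
  [1→7]: (7.72+2.15)/2 × 6 = 29.61
  [7→10]: (2.15+1.01)/2 × 3 = 4.74
  [10→11]: (1.01+0.78)/2 × 1 = 0.895
  [11→11.5]: (0.78+0.69)/2 × 0.5 = 0.3675
  [11.5→15.5]: (0.69+0.25)/2 × 4 = 1.88
  Sum = 42.4325 mcg/mL·h

AUC = 42.4 mcg/mL·h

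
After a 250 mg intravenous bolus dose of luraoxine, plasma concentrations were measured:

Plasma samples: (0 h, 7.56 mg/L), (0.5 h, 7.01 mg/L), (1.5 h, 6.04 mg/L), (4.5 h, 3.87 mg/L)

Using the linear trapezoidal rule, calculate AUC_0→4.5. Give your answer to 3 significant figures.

AUC = 25.0 mg/L·h

Trapezoidal AUC_0→4.5:
  [0→0.5]: (7.56+7.01)/2 × 0.5 = 3.6425
  [0.5→1.5]: (7.01+6.04)/2 × 1 = 6.525
  [1.5→4.5]: (6.04+3.87)/2 × 3 = 14.865
  Sum = 25.0325 mg/L·h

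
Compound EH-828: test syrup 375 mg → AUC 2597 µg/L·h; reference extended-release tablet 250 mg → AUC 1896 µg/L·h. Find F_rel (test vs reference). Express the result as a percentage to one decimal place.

F_rel = 91.3%

F_rel = (AUC_test/D_test) / (AUC_ref/D_ref)
      = (2597/375) / (1896/250)
      = 6.92533 / 7.584 = 0.9132 = 91.32%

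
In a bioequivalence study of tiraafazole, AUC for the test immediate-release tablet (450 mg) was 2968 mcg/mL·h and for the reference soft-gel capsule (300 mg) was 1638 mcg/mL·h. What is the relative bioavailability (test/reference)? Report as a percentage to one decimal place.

F_rel = 120.8%

F_rel = (AUC_test/D_test) / (AUC_ref/D_ref)
      = (2968/450) / (1638/300)
      = 6.59556 / 5.46 = 1.2080 = 120.80%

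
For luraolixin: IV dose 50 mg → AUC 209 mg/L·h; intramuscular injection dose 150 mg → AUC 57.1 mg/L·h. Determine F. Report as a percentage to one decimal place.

F = 9.1%

F = (AUC_ev / D_ev) / (AUC_iv / D_iv)
  = (57.1/150) / (209/50)
  = 0.380667 / 4.18 = 0.0911
  = 9.11%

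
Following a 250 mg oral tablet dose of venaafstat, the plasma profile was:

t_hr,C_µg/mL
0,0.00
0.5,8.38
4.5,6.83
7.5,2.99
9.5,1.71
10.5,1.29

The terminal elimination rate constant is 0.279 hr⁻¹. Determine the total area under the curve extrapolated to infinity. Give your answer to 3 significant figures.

Trapezoidal AUC_0→10.5:
  [0→0.5]: (0.00+8.38)/2 × 0.5 = 2.095
  [0.5→4.5]: (8.38+6.83)/2 × 4 = 30.42
  [4.5→7.5]: (6.83+2.99)/2 × 3 = 14.73
  [7.5→9.5]: (2.99+1.71)/2 × 2 = 4.7
  [9.5→10.5]: (1.71+1.29)/2 × 1 = 1.5
  Sum = 53.445 µg/mL·hr
Extrapolated tail: C_last / k_e = 1.29 / 0.279 = 4.624
AUC_0→∞ = 53.445 + 4.624 = 58.069 µg/mL·hr

AUC = 58.1 µg/mL·hr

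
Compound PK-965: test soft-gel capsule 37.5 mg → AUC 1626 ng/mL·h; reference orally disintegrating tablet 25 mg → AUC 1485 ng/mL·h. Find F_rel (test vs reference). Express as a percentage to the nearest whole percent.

F_rel = 73%

F_rel = (AUC_test/D_test) / (AUC_ref/D_ref)
      = (1626/37.5) / (1485/25)
      = 43.36 / 59.4 = 0.7300 = 73.00%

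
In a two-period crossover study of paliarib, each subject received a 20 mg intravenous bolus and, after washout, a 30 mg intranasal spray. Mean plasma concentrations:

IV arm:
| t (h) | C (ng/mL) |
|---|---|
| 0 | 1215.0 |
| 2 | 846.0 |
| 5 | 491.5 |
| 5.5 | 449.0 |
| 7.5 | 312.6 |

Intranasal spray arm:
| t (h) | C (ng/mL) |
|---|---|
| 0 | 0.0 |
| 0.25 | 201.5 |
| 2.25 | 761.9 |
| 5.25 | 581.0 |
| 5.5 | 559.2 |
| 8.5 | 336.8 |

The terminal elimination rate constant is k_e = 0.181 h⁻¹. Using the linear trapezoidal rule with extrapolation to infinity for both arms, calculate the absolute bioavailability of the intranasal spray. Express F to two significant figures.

Trapezoidal AUC_0→7.5 (IV):
  [0→2]: (1215.0+846.0)/2 × 2 = 2061.0
  [2→5]: (846.0+491.5)/2 × 3 = 2006.25
  [5→5.5]: (491.5+449.0)/2 × 0.5 = 235.125
  [5.5→7.5]: (449.0+312.6)/2 × 2 = 761.6
  Sum = 5063.975 ng/mL·h
IV tail: 312.6/0.181 = 1727.072; AUC_iv,0→∞ = 5063.975 + 1727.072 = 6791.047 ng/mL·h
Trapezoidal AUC_0→8.5 (intranasal spray):
  [0→0.25]: (0.0+201.5)/2 × 0.25 = 25.1875
  [0.25→2.25]: (201.5+761.9)/2 × 2 = 963.4
  [2.25→5.25]: (761.9+581.0)/2 × 3 = 2014.35
  [5.25→5.5]: (581.0+559.2)/2 × 0.25 = 142.525
  [5.5→8.5]: (559.2+336.8)/2 × 3 = 1344.0
  Sum = 4489.4625 ng/mL·h
intranasal spray tail: 336.8/0.181 = 1860.773; AUC_ev,0→∞ = 4489.4625 + 1860.773 = 6350.2355 ng/mL·h
F = (AUC_ev/D_ev)/(AUC_iv/D_iv) = (6350.2355/30)/(6791.047/20) = 211.675/339.55235 = 0.6234

F = 0.62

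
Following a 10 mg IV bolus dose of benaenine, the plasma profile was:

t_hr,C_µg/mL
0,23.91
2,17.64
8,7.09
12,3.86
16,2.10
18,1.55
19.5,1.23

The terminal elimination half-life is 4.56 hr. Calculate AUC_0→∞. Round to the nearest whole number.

Trapezoidal AUC_0→19.5:
  [0→2]: (23.91+17.64)/2 × 2 = 41.55
  [2→8]: (17.64+7.09)/2 × 6 = 74.19
  [8→12]: (7.09+3.86)/2 × 4 = 21.9
  [12→16]: (3.86+2.10)/2 × 4 = 11.92
  [16→18]: (2.10+1.55)/2 × 2 = 3.65
  [18→19.5]: (1.55+1.23)/2 × 1.5 = 2.085
  Sum = 155.295 µg/mL·hr
k_e = ln2 / t½ = 0.693147 / 4.56 = 0.1520 hr^-1
Extrapolated tail: C_last / k_e = 1.23 / 0.152 = 8.092
AUC_0→∞ = 155.295 + 8.092 = 163.387 µg/mL·hr

AUC = 163 µg/mL·hr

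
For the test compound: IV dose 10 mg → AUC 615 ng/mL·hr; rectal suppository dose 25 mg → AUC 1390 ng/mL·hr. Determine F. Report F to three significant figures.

F = 0.904

F = (AUC_ev / D_ev) / (AUC_iv / D_iv)
  = (1390/25) / (615/10)
  = 55.6 / 61.5 = 0.9041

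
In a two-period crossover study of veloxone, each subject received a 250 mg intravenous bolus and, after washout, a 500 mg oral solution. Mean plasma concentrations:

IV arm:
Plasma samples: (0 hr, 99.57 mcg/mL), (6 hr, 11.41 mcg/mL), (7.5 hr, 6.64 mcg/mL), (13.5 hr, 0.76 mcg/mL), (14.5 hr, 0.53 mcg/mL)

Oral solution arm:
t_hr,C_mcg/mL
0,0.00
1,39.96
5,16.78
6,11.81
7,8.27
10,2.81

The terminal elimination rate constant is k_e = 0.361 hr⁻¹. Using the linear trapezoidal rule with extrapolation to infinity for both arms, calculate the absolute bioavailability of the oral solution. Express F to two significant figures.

F = 0.25

Trapezoidal AUC_0→14.5 (IV):
  [0→6]: (99.57+11.41)/2 × 6 = 332.94
  [6→7.5]: (11.41+6.64)/2 × 1.5 = 13.5375
  [7.5→13.5]: (6.64+0.76)/2 × 6 = 22.2
  [13.5→14.5]: (0.76+0.53)/2 × 1 = 0.645
  Sum = 369.3225 mcg/mL·hr
IV tail: 0.53/0.361 = 1.468; AUC_iv,0→∞ = 369.3225 + 1.468 = 370.7905 mcg/mL·hr
Trapezoidal AUC_0→10 (oral solution):
  [0→1]: (0.00+39.96)/2 × 1 = 19.98
  [1→5]: (39.96+16.78)/2 × 4 = 113.48
  [5→6]: (16.78+11.81)/2 × 1 = 14.295
  [6→7]: (11.81+8.27)/2 × 1 = 10.04
  [7→10]: (8.27+2.81)/2 × 3 = 16.62
  Sum = 174.415 mcg/mL·hr
oral solution tail: 2.81/0.361 = 7.784; AUC_ev,0→∞ = 174.415 + 7.784 = 182.199 mcg/mL·hr
F = (AUC_ev/D_ev)/(AUC_iv/D_iv) = (182.199/500)/(370.7905/250) = 0.364398/1.483162 = 0.2457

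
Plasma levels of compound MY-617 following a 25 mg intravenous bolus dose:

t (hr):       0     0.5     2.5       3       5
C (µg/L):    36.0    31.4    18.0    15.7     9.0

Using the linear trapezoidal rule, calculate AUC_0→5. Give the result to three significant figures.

AUC = 99.4 µg/L·hr

Trapezoidal AUC_0→5:
  [0→0.5]: (36.0+31.4)/2 × 0.5 = 16.85
  [0.5→2.5]: (31.4+18.0)/2 × 2 = 49.4
  [2.5→3]: (18.0+15.7)/2 × 0.5 = 8.425
  [3→5]: (15.7+9.0)/2 × 2 = 24.7
  Sum = 99.375 µg/L·hr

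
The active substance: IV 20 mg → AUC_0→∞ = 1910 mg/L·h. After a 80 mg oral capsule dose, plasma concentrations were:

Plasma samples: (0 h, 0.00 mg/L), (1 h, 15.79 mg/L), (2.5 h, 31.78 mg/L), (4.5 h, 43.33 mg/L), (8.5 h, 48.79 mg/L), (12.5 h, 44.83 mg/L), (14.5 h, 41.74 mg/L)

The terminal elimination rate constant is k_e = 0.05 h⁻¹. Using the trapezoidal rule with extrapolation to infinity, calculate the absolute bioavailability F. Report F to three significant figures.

Trapezoidal AUC_0→14.5 (oral capsule):
  [0→1]: (0.00+15.79)/2 × 1 = 7.895
  [1→2.5]: (15.79+31.78)/2 × 1.5 = 35.6775
  [2.5→4.5]: (31.78+43.33)/2 × 2 = 75.11
  [4.5→8.5]: (43.33+48.79)/2 × 4 = 184.24
  [8.5→12.5]: (48.79+44.83)/2 × 4 = 187.24
  [12.5→14.5]: (44.83+41.74)/2 × 2 = 86.57
  Sum = 576.7325 mg/L·h
Tail: C_last/k_e = 41.74/0.05 = 834.800
AUC_0→∞ (oral capsule) = 576.7325 + 834.800 = 1411.5325 mg/L·h
F = (AUC_ev/D_ev)/(AUC_iv/D_iv) = (1411.5325/80)/(1910/20) = 17.6442/95.5 = 0.1848

F = 0.185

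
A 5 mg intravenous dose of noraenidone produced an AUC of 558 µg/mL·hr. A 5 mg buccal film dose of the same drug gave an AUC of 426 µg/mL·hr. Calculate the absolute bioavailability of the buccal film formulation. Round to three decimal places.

F = (AUC_ev / D_ev) / (AUC_iv / D_iv)
  = (426/5) / (558/5)
  = 85.2 / 111.6 = 0.7634

F = 0.763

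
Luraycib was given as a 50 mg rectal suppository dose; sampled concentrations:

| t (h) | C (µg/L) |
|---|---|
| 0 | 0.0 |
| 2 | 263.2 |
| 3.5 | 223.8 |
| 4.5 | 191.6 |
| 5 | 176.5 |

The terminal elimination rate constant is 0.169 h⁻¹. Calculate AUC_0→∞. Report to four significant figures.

Trapezoidal AUC_0→5:
  [0→2]: (0.0+263.2)/2 × 2 = 263.2
  [2→3.5]: (263.2+223.8)/2 × 1.5 = 365.25
  [3.5→4.5]: (223.8+191.6)/2 × 1 = 207.7
  [4.5→5]: (191.6+176.5)/2 × 0.5 = 92.025
  Sum = 928.175 µg/L·h
Extrapolated tail: C_last / k_e = 176.5 / 0.169 = 1044.379
AUC_0→∞ = 928.175 + 1044.379 = 1972.554 µg/L·h

AUC = 1973 µg/L·h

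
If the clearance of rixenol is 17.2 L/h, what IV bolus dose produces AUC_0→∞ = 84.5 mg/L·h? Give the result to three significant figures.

Dose_iv = CL × AUC_0→∞
     = 17.2 × 84.5 = 1453.4 mg

Dose = 1450 mg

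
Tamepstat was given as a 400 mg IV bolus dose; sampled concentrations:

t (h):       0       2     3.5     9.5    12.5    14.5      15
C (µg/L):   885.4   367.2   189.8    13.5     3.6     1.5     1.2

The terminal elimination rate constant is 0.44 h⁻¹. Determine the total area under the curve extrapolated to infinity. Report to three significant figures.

Trapezoidal AUC_0→15:
  [0→2]: (885.4+367.2)/2 × 2 = 1252.6
  [2→3.5]: (367.2+189.8)/2 × 1.5 = 417.75
  [3.5→9.5]: (189.8+13.5)/2 × 6 = 609.9
  [9.5→12.5]: (13.5+3.6)/2 × 3 = 25.65
  [12.5→14.5]: (3.6+1.5)/2 × 2 = 5.1
  [14.5→15]: (1.5+1.2)/2 × 0.5 = 0.675
  Sum = 2311.675 µg/L·h
Extrapolated tail: C_last / k_e = 1.2 / 0.44 = 2.727
AUC_0→∞ = 2311.675 + 2.727 = 2314.402 µg/L·h

AUC = 2310 µg/L·h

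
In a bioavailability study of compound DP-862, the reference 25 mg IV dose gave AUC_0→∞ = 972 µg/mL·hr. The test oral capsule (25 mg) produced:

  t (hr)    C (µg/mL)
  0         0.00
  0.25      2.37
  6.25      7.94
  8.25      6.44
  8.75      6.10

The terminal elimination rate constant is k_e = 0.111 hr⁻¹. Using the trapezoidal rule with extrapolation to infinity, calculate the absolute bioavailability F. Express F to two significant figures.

Trapezoidal AUC_0→8.75 (oral capsule):
  [0→0.25]: (0.00+2.37)/2 × 0.25 = 0.29625
  [0.25→6.25]: (2.37+7.94)/2 × 6 = 30.93
  [6.25→8.25]: (7.94+6.44)/2 × 2 = 14.38
  [8.25→8.75]: (6.44+6.10)/2 × 0.5 = 3.135
  Sum = 48.74125 µg/mL·hr
Tail: C_last/k_e = 6.10/0.111 = 54.955
AUC_0→∞ (oral capsule) = 48.74125 + 54.955 = 103.69625 µg/mL·hr
F = (AUC_ev/D_ev)/(AUC_iv/D_iv) = (103.69625/25)/(972/25) = 4.14785/38.88 = 0.1067

F = 0.11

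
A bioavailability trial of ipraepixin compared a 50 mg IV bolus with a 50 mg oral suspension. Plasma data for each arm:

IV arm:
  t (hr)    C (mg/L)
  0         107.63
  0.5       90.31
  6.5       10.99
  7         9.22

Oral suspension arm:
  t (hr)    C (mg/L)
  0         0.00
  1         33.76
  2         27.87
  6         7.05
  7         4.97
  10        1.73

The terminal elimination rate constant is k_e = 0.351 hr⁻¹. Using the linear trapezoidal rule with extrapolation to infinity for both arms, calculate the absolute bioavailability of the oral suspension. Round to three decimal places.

F = 0.360

Trapezoidal AUC_0→7 (IV):
  [0→0.5]: (107.63+90.31)/2 × 0.5 = 49.485
  [0.5→6.5]: (90.31+10.99)/2 × 6 = 303.9
  [6.5→7]: (10.99+9.22)/2 × 0.5 = 5.0525
  Sum = 358.4375 mg/L·hr
IV tail: 9.22/0.351 = 26.268; AUC_iv,0→∞ = 358.4375 + 26.268 = 384.7055 mg/L·hr
Trapezoidal AUC_0→10 (oral suspension):
  [0→1]: (0.00+33.76)/2 × 1 = 16.88
  [1→2]: (33.76+27.87)/2 × 1 = 30.815
  [2→6]: (27.87+7.05)/2 × 4 = 69.84
  [6→7]: (7.05+4.97)/2 × 1 = 6.01
  [7→10]: (4.97+1.73)/2 × 3 = 10.05
  Sum = 133.595 mg/L·hr
oral suspension tail: 1.73/0.351 = 4.929; AUC_ev,0→∞ = 133.595 + 4.929 = 138.524 mg/L·hr
F = (AUC_ev/D_ev)/(AUC_iv/D_iv) = (138.524/50)/(384.7055/50) = 2.77048/7.69411 = 0.3601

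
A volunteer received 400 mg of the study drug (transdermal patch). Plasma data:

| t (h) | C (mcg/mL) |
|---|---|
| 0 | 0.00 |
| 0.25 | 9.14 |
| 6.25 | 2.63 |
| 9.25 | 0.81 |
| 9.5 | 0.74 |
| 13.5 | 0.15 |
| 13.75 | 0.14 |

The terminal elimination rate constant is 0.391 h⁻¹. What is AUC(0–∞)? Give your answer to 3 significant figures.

AUC = 44.0 mcg/mL·h

Trapezoidal AUC_0→13.75:
  [0→0.25]: (0.00+9.14)/2 × 0.25 = 1.1425
  [0.25→6.25]: (9.14+2.63)/2 × 6 = 35.31
  [6.25→9.25]: (2.63+0.81)/2 × 3 = 5.16
  [9.25→9.5]: (0.81+0.74)/2 × 0.25 = 0.19375
  [9.5→13.5]: (0.74+0.15)/2 × 4 = 1.78
  [13.5→13.75]: (0.15+0.14)/2 × 0.25 = 0.03625
  Sum = 43.6225 mcg/mL·h
Extrapolated tail: C_last / k_e = 0.14 / 0.391 = 0.358
AUC_0→∞ = 43.6225 + 0.358 = 43.9805 mcg/mL·h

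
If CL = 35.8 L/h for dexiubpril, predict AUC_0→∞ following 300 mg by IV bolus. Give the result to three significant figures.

AUC_0→∞ = Dose_iv / CL
        = 300 / 35.8 = 8.37989 mg/L·h

AUC = 8.38 mg/L·h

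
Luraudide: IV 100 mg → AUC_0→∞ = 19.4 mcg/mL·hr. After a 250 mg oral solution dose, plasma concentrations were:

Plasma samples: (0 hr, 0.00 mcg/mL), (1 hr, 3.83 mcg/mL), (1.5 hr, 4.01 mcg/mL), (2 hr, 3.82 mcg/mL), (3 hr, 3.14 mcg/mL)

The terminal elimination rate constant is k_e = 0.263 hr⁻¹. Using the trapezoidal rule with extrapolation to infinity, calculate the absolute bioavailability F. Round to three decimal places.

Trapezoidal AUC_0→3 (oral solution):
  [0→1]: (0.00+3.83)/2 × 1 = 1.915
  [1→1.5]: (3.83+4.01)/2 × 0.5 = 1.96
  [1.5→2]: (4.01+3.82)/2 × 0.5 = 1.9575
  [2→3]: (3.82+3.14)/2 × 1 = 3.48
  Sum = 9.3125 mcg/mL·hr
Tail: C_last/k_e = 3.14/0.263 = 11.939
AUC_0→∞ (oral solution) = 9.3125 + 11.939 = 21.2515 mcg/mL·hr
F = (AUC_ev/D_ev)/(AUC_iv/D_iv) = (21.2515/250)/(19.4/100) = 0.085006/0.194 = 0.4382

F = 0.438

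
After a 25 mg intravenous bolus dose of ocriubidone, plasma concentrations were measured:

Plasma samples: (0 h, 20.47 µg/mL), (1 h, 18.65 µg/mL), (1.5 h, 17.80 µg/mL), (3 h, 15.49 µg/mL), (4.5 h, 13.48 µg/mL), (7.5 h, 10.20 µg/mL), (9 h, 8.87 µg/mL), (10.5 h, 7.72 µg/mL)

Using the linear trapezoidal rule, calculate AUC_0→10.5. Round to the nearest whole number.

Trapezoidal AUC_0→10.5:
  [0→1]: (20.47+18.65)/2 × 1 = 19.56
  [1→1.5]: (18.65+17.80)/2 × 0.5 = 9.1125
  [1.5→3]: (17.80+15.49)/2 × 1.5 = 24.9675
  [3→4.5]: (15.49+13.48)/2 × 1.5 = 21.7275
  [4.5→7.5]: (13.48+10.20)/2 × 3 = 35.52
  [7.5→9]: (10.20+8.87)/2 × 1.5 = 14.3025
  [9→10.5]: (8.87+7.72)/2 × 1.5 = 12.4425
  Sum = 137.6325 µg/mL·h

AUC = 138 µg/mL·h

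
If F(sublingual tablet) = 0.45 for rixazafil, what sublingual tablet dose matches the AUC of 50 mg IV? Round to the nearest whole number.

For equal systemic exposure: F × D_ev = D_iv
D_ev = D_iv / F = 50 / 0.45 = 111.111 mg

D_sublingual = 111 mg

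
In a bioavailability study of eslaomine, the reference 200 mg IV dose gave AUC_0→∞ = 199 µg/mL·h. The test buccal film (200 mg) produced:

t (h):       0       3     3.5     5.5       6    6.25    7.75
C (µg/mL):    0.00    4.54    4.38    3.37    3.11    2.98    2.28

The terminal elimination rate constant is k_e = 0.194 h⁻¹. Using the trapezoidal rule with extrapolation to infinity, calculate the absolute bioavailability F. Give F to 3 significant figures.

Trapezoidal AUC_0→7.75 (buccal film):
  [0→3]: (0.00+4.54)/2 × 3 = 6.81
  [3→3.5]: (4.54+4.38)/2 × 0.5 = 2.23
  [3.5→5.5]: (4.38+3.37)/2 × 2 = 7.75
  [5.5→6]: (3.37+3.11)/2 × 0.5 = 1.62
  [6→6.25]: (3.11+2.98)/2 × 0.25 = 0.76125
  [6.25→7.75]: (2.98+2.28)/2 × 1.5 = 3.945
  Sum = 23.11625 µg/mL·h
Tail: C_last/k_e = 2.28/0.194 = 11.753
AUC_0→∞ (buccal film) = 23.11625 + 11.753 = 34.86925 µg/mL·h
F = (AUC_ev/D_ev)/(AUC_iv/D_iv) = (34.86925/200)/(199/200) = 0.17434625/0.995 = 0.1752

F = 0.175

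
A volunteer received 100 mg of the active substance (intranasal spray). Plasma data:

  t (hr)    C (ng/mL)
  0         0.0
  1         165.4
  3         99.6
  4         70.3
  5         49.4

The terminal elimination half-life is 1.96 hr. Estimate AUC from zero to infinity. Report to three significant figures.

Trapezoidal AUC_0→5:
  [0→1]: (0.0+165.4)/2 × 1 = 82.7
  [1→3]: (165.4+99.6)/2 × 2 = 265.0
  [3→4]: (99.6+70.3)/2 × 1 = 84.95
  [4→5]: (70.3+49.4)/2 × 1 = 59.85
  Sum = 492.5 ng/mL·hr
k_e = ln2 / t½ = 0.693147 / 1.96 = 0.3536 hr^-1
Extrapolated tail: C_last / k_e = 49.4 / 0.3536 = 139.706
AUC_0→∞ = 492.5 + 139.706 = 632.206 ng/mL·hr

AUC = 632 ng/mL·hr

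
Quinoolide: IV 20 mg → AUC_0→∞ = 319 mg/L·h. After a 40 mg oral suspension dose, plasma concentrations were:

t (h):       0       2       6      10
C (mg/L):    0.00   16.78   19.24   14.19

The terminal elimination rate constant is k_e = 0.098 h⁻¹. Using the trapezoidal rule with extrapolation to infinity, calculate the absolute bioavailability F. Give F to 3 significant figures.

Trapezoidal AUC_0→10 (oral suspension):
  [0→2]: (0.00+16.78)/2 × 2 = 16.78
  [2→6]: (16.78+19.24)/2 × 4 = 72.04
  [6→10]: (19.24+14.19)/2 × 4 = 66.86
  Sum = 155.68 mg/L·h
Tail: C_last/k_e = 14.19/0.098 = 144.796
AUC_0→∞ (oral suspension) = 155.68 + 144.796 = 300.476 mg/L·h
F = (AUC_ev/D_ev)/(AUC_iv/D_iv) = (300.476/40)/(319/20) = 7.5119/15.95 = 0.4710

F = 0.471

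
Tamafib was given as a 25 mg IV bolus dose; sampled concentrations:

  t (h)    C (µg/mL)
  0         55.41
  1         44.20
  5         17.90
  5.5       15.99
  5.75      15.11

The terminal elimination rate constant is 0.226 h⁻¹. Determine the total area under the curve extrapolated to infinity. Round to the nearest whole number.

AUC = 253 µg/mL·h

Trapezoidal AUC_0→5.75:
  [0→1]: (55.41+44.20)/2 × 1 = 49.805
  [1→5]: (44.20+17.90)/2 × 4 = 124.2
  [5→5.5]: (17.90+15.99)/2 × 0.5 = 8.4725
  [5.5→5.75]: (15.99+15.11)/2 × 0.25 = 3.8875
  Sum = 186.365 µg/mL·h
Extrapolated tail: C_last / k_e = 15.11 / 0.226 = 66.858
AUC_0→∞ = 186.365 + 66.858 = 253.223 µg/mL·h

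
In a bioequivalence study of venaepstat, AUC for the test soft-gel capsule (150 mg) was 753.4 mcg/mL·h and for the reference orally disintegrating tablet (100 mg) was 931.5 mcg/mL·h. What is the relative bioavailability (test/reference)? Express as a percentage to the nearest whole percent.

F_rel = 54%

F_rel = (AUC_test/D_test) / (AUC_ref/D_ref)
      = (753.4/150) / (931.5/100)
      = 5.02267 / 9.315 = 0.5392 = 53.92%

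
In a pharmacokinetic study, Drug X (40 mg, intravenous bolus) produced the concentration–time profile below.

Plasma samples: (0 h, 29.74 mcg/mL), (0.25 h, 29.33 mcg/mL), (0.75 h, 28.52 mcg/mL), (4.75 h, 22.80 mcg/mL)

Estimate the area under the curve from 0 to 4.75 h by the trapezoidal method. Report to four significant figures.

AUC = 124.5 mcg/mL·h

Trapezoidal AUC_0→4.75:
  [0→0.25]: (29.74+29.33)/2 × 0.25 = 7.38375
  [0.25→0.75]: (29.33+28.52)/2 × 0.5 = 14.4625
  [0.75→4.75]: (28.52+22.80)/2 × 4 = 102.64
  Sum = 124.48625 mcg/mL·h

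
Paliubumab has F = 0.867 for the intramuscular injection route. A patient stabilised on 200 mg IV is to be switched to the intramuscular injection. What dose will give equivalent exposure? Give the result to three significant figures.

D_intramuscular = 231 mg

For equal systemic exposure: F × D_ev = D_iv
D_ev = D_iv / F = 200 / 0.867 = 230.681 mg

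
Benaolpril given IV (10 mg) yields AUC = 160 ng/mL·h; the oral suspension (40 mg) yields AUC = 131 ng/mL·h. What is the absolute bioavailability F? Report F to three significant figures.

F = 0.205

F = (AUC_ev / D_ev) / (AUC_iv / D_iv)
  = (131/40) / (160/10)
  = 3.275 / 16 = 0.2047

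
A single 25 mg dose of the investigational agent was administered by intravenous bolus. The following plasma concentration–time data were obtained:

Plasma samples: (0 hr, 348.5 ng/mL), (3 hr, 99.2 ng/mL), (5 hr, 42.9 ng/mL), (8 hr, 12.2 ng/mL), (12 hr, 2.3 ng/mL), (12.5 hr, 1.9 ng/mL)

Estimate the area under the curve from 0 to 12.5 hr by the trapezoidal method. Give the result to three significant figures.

Trapezoidal AUC_0→12.5:
  [0→3]: (348.5+99.2)/2 × 3 = 671.55
  [3→5]: (99.2+42.9)/2 × 2 = 142.1
  [5→8]: (42.9+12.2)/2 × 3 = 82.65
  [8→12]: (12.2+2.3)/2 × 4 = 29.0
  [12→12.5]: (2.3+1.9)/2 × 0.5 = 1.05
  Sum = 926.35 ng/mL·hr

AUC = 926 ng/mL·hr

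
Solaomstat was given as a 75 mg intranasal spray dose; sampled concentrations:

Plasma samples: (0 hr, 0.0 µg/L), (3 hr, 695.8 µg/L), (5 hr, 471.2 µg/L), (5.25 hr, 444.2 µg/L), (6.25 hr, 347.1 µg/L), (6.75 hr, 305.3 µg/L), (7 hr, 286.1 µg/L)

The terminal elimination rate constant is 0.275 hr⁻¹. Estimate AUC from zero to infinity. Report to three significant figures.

AUC = 4000 µg/L·hr

Trapezoidal AUC_0→7:
  [0→3]: (0.0+695.8)/2 × 3 = 1043.7
  [3→5]: (695.8+471.2)/2 × 2 = 1167.0
  [5→5.25]: (471.2+444.2)/2 × 0.25 = 114.425
  [5.25→6.25]: (444.2+347.1)/2 × 1 = 395.65
  [6.25→6.75]: (347.1+305.3)/2 × 0.5 = 163.1
  [6.75→7]: (305.3+286.1)/2 × 0.25 = 73.925
  Sum = 2957.8 µg/L·hr
Extrapolated tail: C_last / k_e = 286.1 / 0.275 = 1040.364
AUC_0→∞ = 2957.8 + 1040.364 = 3998.164 µg/L·hr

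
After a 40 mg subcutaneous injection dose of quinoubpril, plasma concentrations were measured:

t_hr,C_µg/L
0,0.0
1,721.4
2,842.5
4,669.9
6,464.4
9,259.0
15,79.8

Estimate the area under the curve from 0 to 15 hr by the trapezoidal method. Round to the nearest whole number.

AUC = 5891 µg/L·hr

Trapezoidal AUC_0→15:
  [0→1]: (0.0+721.4)/2 × 1 = 360.7
  [1→2]: (721.4+842.5)/2 × 1 = 781.95
  [2→4]: (842.5+669.9)/2 × 2 = 1512.4
  [4→6]: (669.9+464.4)/2 × 2 = 1134.3
  [6→9]: (464.4+259.0)/2 × 3 = 1085.1
  [9→15]: (259.0+79.8)/2 × 6 = 1016.4
  Sum = 5890.85 µg/L·hr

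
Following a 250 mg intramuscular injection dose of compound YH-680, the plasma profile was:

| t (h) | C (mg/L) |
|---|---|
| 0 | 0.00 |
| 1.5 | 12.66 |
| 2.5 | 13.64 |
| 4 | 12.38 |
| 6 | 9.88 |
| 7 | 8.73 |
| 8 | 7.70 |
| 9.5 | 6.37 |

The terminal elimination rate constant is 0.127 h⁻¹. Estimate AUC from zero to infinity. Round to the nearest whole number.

Trapezoidal AUC_0→9.5:
  [0→1.5]: (0.00+12.66)/2 × 1.5 = 9.495
  [1.5→2.5]: (12.66+13.64)/2 × 1 = 13.15
  [2.5→4]: (13.64+12.38)/2 × 1.5 = 19.515
  [4→6]: (12.38+9.88)/2 × 2 = 22.26
  [6→7]: (9.88+8.73)/2 × 1 = 9.305
  [7→8]: (8.73+7.70)/2 × 1 = 8.215
  [8→9.5]: (7.70+6.37)/2 × 1.5 = 10.5525
  Sum = 92.4925 mg/L·h
Extrapolated tail: C_last / k_e = 6.37 / 0.127 = 50.157
AUC_0→∞ = 92.4925 + 50.157 = 142.6495 mg/L·h

AUC = 143 mg/L·h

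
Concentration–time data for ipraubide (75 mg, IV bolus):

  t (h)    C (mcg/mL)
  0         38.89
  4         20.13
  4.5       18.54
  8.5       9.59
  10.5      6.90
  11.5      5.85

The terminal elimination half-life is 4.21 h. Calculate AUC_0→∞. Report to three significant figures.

AUC = 242 mcg/mL·h

Trapezoidal AUC_0→11.5:
  [0→4]: (38.89+20.13)/2 × 4 = 118.04
  [4→4.5]: (20.13+18.54)/2 × 0.5 = 9.6675
  [4.5→8.5]: (18.54+9.59)/2 × 4 = 56.26
  [8.5→10.5]: (9.59+6.90)/2 × 2 = 16.49
  [10.5→11.5]: (6.90+5.85)/2 × 1 = 6.375
  Sum = 206.8325 mcg/mL·h
k_e = ln2 / t½ = 0.693147 / 4.21 = 0.1646 h^-1
Extrapolated tail: C_last / k_e = 5.85 / 0.1646 = 35.541
AUC_0→∞ = 206.8325 + 35.541 = 242.3735 mcg/mL·h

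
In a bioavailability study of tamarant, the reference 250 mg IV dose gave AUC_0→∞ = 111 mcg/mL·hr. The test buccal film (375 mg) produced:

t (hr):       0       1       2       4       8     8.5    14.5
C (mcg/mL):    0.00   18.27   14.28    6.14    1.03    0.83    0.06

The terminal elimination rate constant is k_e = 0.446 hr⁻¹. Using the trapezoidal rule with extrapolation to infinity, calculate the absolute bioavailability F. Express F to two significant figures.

F = 0.38

Trapezoidal AUC_0→14.5 (buccal film):
  [0→1]: (0.00+18.27)/2 × 1 = 9.135
  [1→2]: (18.27+14.28)/2 × 1 = 16.275
  [2→4]: (14.28+6.14)/2 × 2 = 20.42
  [4→8]: (6.14+1.03)/2 × 4 = 14.34
  [8→8.5]: (1.03+0.83)/2 × 0.5 = 0.465
  [8.5→14.5]: (0.83+0.06)/2 × 6 = 2.67
  Sum = 63.305 mcg/mL·hr
Tail: C_last/k_e = 0.06/0.446 = 0.135
AUC_0→∞ (buccal film) = 63.305 + 0.135 = 63.44 mcg/mL·hr
F = (AUC_ev/D_ev)/(AUC_iv/D_iv) = (63.44/375)/(111/250) = 0.169173/0.444 = 0.3810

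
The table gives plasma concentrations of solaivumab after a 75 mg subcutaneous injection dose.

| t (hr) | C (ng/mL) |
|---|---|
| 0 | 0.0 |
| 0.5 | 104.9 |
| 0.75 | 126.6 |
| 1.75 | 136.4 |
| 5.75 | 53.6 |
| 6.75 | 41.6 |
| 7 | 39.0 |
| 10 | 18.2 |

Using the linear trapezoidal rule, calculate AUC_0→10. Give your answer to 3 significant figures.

Trapezoidal AUC_0→10:
  [0→0.5]: (0.0+104.9)/2 × 0.5 = 26.225
  [0.5→0.75]: (104.9+126.6)/2 × 0.25 = 28.9375
  [0.75→1.75]: (126.6+136.4)/2 × 1 = 131.5
  [1.75→5.75]: (136.4+53.6)/2 × 4 = 380.0
  [5.75→6.75]: (53.6+41.6)/2 × 1 = 47.6
  [6.75→7]: (41.6+39.0)/2 × 0.25 = 10.075
  [7→10]: (39.0+18.2)/2 × 3 = 85.8
  Sum = 710.1375 ng/mL·hr

AUC = 710 ng/mL·hr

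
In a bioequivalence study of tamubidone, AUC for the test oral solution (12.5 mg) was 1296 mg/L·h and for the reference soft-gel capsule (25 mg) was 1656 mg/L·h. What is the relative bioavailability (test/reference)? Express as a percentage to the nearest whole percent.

F_rel = (AUC_test/D_test) / (AUC_ref/D_ref)
      = (1296/12.5) / (1656/25)
      = 103.68 / 66.24 = 1.5652 = 156.52%

F_rel = 157%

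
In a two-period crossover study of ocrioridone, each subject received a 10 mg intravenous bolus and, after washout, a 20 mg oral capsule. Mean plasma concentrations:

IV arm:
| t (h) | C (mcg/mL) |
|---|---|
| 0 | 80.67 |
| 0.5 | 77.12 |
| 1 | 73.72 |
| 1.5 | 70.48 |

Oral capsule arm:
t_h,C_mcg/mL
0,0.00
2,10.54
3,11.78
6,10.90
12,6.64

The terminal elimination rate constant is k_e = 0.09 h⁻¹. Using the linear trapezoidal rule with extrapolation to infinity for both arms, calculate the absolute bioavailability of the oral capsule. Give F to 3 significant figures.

Trapezoidal AUC_0→1.5 (IV):
  [0→0.5]: (80.67+77.12)/2 × 0.5 = 39.4475
  [0.5→1]: (77.12+73.72)/2 × 0.5 = 37.71
  [1→1.5]: (73.72+70.48)/2 × 0.5 = 36.05
  Sum = 113.2075 mcg/mL·h
IV tail: 70.48/0.09 = 783.111; AUC_iv,0→∞ = 113.2075 + 783.111 = 896.3185 mcg/mL·h
Trapezoidal AUC_0→12 (oral capsule):
  [0→2]: (0.00+10.54)/2 × 2 = 10.54
  [2→3]: (10.54+11.78)/2 × 1 = 11.16
  [3→6]: (11.78+10.90)/2 × 3 = 34.02
  [6→12]: (10.90+6.64)/2 × 6 = 52.62
  Sum = 108.34 mcg/mL·h
oral capsule tail: 6.64/0.09 = 73.778; AUC_ev,0→∞ = 108.34 + 73.778 = 182.118 mcg/mL·h
F = (AUC_ev/D_ev)/(AUC_iv/D_iv) = (182.118/20)/(896.3185/10) = 9.1059/89.63185 = 0.1016

F = 0.102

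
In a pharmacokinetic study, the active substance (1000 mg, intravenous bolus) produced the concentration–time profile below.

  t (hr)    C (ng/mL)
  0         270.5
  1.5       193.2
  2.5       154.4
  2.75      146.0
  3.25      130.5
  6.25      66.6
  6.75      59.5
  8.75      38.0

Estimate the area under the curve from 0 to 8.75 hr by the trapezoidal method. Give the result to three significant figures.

AUC = 1050 ng/mL·hr

Trapezoidal AUC_0→8.75:
  [0→1.5]: (270.5+193.2)/2 × 1.5 = 347.775
  [1.5→2.5]: (193.2+154.4)/2 × 1 = 173.8
  [2.5→2.75]: (154.4+146.0)/2 × 0.25 = 37.55
  [2.75→3.25]: (146.0+130.5)/2 × 0.5 = 69.125
  [3.25→6.25]: (130.5+66.6)/2 × 3 = 295.65
  [6.25→6.75]: (66.6+59.5)/2 × 0.5 = 31.525
  [6.75→8.75]: (59.5+38.0)/2 × 2 = 97.5
  Sum = 1052.925 ng/mL·hr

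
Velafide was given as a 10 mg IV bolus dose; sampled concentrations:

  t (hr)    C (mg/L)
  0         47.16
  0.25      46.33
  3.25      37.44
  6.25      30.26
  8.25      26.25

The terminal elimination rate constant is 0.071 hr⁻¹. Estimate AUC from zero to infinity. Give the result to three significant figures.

AUC = 665 mg/L·hr

Trapezoidal AUC_0→8.25:
  [0→0.25]: (47.16+46.33)/2 × 0.25 = 11.68625
  [0.25→3.25]: (46.33+37.44)/2 × 3 = 125.655
  [3.25→6.25]: (37.44+30.26)/2 × 3 = 101.55
  [6.25→8.25]: (30.26+26.25)/2 × 2 = 56.51
  Sum = 295.40125 mg/L·hr
Extrapolated tail: C_last / k_e = 26.25 / 0.071 = 369.718
AUC_0→∞ = 295.40125 + 369.718 = 665.11925 mg/L·hr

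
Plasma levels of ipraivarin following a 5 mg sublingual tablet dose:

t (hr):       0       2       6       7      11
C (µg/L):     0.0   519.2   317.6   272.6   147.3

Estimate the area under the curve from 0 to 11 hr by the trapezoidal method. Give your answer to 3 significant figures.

AUC = 3330 µg/L·hr

Trapezoidal AUC_0→11:
  [0→2]: (0.0+519.2)/2 × 2 = 519.2
  [2→6]: (519.2+317.6)/2 × 4 = 1673.6
  [6→7]: (317.6+272.6)/2 × 1 = 295.1
  [7→11]: (272.6+147.3)/2 × 4 = 839.8
  Sum = 3327.7 µg/L·hr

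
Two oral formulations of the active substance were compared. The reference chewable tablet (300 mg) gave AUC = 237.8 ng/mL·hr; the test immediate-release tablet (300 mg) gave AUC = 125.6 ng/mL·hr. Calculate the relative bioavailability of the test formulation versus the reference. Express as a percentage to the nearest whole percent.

F_rel = (AUC_test/D_test) / (AUC_ref/D_ref)
      = (125.6/300) / (237.8/300)
      = 0.418667 / 0.792667 = 0.5282 = 52.82%

F_rel = 53%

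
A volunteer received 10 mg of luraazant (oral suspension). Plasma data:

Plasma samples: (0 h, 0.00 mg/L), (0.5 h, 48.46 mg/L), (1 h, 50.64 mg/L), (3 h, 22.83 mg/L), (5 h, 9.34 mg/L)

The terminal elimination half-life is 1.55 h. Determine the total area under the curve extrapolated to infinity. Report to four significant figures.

Trapezoidal AUC_0→5:
  [0→0.5]: (0.00+48.46)/2 × 0.5 = 12.115
  [0.5→1]: (48.46+50.64)/2 × 0.5 = 24.775
  [1→3]: (50.64+22.83)/2 × 2 = 73.47
  [3→5]: (22.83+9.34)/2 × 2 = 32.17
  Sum = 142.53 mg/L·h
k_e = ln2 / t½ = 0.693147 / 1.55 = 0.4472 h^-1
Extrapolated tail: C_last / k_e = 9.34 / 0.4472 = 20.886
AUC_0→∞ = 142.53 + 20.886 = 163.416 mg/L·h

AUC = 163.4 mg/L·h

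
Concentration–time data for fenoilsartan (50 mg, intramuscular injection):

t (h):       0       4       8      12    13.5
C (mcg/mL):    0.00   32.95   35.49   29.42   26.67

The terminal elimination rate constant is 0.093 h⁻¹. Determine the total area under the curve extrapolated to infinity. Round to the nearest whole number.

Trapezoidal AUC_0→13.5:
  [0→4]: (0.00+32.95)/2 × 4 = 65.9
  [4→8]: (32.95+35.49)/2 × 4 = 136.88
  [8→12]: (35.49+29.42)/2 × 4 = 129.82
  [12→13.5]: (29.42+26.67)/2 × 1.5 = 42.0675
  Sum = 374.6675 mcg/mL·h
Extrapolated tail: C_last / k_e = 26.67 / 0.093 = 286.774
AUC_0→∞ = 374.6675 + 286.774 = 661.4415 mcg/mL·h

AUC = 661 mcg/mL·h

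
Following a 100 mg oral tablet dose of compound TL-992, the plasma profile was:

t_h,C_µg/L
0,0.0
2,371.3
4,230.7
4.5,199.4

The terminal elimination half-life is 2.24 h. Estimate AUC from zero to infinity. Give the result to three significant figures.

Trapezoidal AUC_0→4.5:
  [0→2]: (0.0+371.3)/2 × 2 = 371.3
  [2→4]: (371.3+230.7)/2 × 2 = 602.0
  [4→4.5]: (230.7+199.4)/2 × 0.5 = 107.525
  Sum = 1080.825 µg/L·h
k_e = ln2 / t½ = 0.693147 / 2.24 = 0.3094 h^-1
Extrapolated tail: C_last / k_e = 199.4 / 0.3094 = 644.473
AUC_0→∞ = 1080.825 + 644.473 = 1725.298 µg/L·h

AUC = 1730 µg/L·h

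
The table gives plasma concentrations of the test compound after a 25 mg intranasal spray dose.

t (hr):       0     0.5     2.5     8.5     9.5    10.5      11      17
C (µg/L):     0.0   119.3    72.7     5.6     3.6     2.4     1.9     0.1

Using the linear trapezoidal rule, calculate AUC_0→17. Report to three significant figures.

AUC = 471 µg/L·hr

Trapezoidal AUC_0→17:
  [0→0.5]: (0.0+119.3)/2 × 0.5 = 29.825
  [0.5→2.5]: (119.3+72.7)/2 × 2 = 192.0
  [2.5→8.5]: (72.7+5.6)/2 × 6 = 234.9
  [8.5→9.5]: (5.6+3.6)/2 × 1 = 4.6
  [9.5→10.5]: (3.6+2.4)/2 × 1 = 3.0
  [10.5→11]: (2.4+1.9)/2 × 0.5 = 1.075
  [11→17]: (1.9+0.1)/2 × 6 = 6.0
  Sum = 471.4 µg/L·hr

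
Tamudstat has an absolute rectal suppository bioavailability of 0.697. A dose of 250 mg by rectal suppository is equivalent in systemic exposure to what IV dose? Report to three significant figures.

Systemic exposure from an extravascular dose = F × D_ev, so the equivalent IV dose is F × D_ev.
D_iv = F × D_ev = 0.697 × 250 = 174.25 mg

D_iv = 174 mg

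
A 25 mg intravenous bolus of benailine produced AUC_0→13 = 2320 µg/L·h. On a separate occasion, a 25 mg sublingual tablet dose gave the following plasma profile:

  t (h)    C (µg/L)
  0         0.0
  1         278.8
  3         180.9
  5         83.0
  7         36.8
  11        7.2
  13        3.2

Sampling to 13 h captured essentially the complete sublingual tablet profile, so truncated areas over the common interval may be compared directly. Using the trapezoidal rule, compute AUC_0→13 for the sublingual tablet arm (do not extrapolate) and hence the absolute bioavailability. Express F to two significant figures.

F = 0.47

Trapezoidal AUC_0→13 (sublingual tablet):
  [0→1]: (0.0+278.8)/2 × 1 = 139.4
  [1→3]: (278.8+180.9)/2 × 2 = 459.7
  [3→5]: (180.9+83.0)/2 × 2 = 263.9
  [5→7]: (83.0+36.8)/2 × 2 = 119.8
  [7→11]: (36.8+7.2)/2 × 4 = 88.0
  [11→13]: (7.2+3.2)/2 × 2 = 10.4
  Sum = 1081.2 µg/L·h
F = (AUC_ev/D_ev)/(AUC_iv/D_iv) = (1081.2/25)/(2320/25) = 43.248/92.8 = 0.4660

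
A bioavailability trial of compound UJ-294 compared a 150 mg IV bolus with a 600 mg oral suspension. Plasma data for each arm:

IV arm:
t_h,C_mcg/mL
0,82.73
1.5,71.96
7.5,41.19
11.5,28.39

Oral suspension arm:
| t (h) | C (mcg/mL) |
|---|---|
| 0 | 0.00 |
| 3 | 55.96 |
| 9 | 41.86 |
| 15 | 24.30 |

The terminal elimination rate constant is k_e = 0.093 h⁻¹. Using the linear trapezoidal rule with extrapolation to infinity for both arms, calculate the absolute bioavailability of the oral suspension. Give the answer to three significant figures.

F = 0.233

Trapezoidal AUC_0→11.5 (IV):
  [0→1.5]: (82.73+71.96)/2 × 1.5 = 116.0175
  [1.5→7.5]: (71.96+41.19)/2 × 6 = 339.45
  [7.5→11.5]: (41.19+28.39)/2 × 4 = 139.16
  Sum = 594.6275 mcg/mL·h
IV tail: 28.39/0.093 = 305.269; AUC_iv,0→∞ = 594.6275 + 305.269 = 899.8965 mcg/mL·h
Trapezoidal AUC_0→15 (oral suspension):
  [0→3]: (0.00+55.96)/2 × 3 = 83.94
  [3→9]: (55.96+41.86)/2 × 6 = 293.46
  [9→15]: (41.86+24.30)/2 × 6 = 198.48
  Sum = 575.88 mcg/mL·h
oral suspension tail: 24.30/0.093 = 261.290; AUC_ev,0→∞ = 575.88 + 261.290 = 837.17 mcg/mL·h
F = (AUC_ev/D_ev)/(AUC_iv/D_iv) = (837.17/600)/(899.8965/150) = 1.39528/5.99931 = 0.2326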